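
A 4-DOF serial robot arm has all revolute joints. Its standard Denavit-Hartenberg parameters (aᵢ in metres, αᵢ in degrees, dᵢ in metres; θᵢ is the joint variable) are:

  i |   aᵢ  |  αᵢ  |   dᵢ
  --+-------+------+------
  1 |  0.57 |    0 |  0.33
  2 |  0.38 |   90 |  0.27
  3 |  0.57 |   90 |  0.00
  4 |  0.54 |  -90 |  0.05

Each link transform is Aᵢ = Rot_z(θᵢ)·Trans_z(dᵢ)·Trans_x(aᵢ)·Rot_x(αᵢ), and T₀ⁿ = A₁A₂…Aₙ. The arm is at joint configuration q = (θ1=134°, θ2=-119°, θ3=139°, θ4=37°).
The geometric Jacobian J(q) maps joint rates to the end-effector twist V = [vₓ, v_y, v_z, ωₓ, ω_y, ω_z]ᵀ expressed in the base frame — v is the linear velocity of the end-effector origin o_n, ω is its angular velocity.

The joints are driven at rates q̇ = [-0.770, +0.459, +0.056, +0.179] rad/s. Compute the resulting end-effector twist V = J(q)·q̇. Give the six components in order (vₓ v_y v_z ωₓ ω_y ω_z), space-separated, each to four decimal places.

0.2153 0.3085 -0.0786 0.1279 -0.0237 -0.1759

o_n = [-0.6430, 0.0074, 1.2946]
J₁: ẑ×o_n = [-0.0074, -0.6430, 0.0000], ω = ẑ
J2: z=[0.0000, 0.0000, 1.0000] o=[-0.3960, 0.4100, 0.3300] → [0.4026, -0.2471, 0.0000, 0.0000, 0.0000, 1.0000]
J3: z=[0.2588, -0.9659, 0.0000] o=[-0.0289, 0.5084, 0.6000] → [-0.6710, -0.1798, -0.7229, 0.2588, -0.9659, 0.0000]
J4: z=[0.6337, 0.1698, 0.7547] o=[-0.4444, 0.3970, 0.9740] → [0.3485, -0.3531, -0.2132, 0.6337, 0.1698, 0.7547]
V = J·q̇ = [0.2153, 0.3085, -0.0786, 0.1279, -0.0237, -0.1759]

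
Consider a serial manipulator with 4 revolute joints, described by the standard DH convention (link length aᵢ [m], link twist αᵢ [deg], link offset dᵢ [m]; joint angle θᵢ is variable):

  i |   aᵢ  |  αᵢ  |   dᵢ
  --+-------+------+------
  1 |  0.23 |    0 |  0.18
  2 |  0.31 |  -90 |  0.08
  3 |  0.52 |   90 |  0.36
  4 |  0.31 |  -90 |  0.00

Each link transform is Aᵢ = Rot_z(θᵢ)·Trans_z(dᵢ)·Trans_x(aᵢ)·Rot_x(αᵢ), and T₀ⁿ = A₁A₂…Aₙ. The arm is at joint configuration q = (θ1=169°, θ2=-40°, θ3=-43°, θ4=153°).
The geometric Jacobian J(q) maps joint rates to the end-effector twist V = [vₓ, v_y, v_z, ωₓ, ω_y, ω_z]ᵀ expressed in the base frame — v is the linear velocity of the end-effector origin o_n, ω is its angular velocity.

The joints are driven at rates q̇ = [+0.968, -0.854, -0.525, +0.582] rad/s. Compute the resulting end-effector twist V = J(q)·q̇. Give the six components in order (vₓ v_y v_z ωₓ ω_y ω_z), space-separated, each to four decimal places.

o_n = [-0.9222, 0.1082, 0.4263]
J₁: ẑ×o_n = [-0.1082, -0.9222, 0.0000], ω = ẑ
J2: z=[0.0000, 0.0000, 1.0000] o=[-0.2258, 0.0439, 0.1800] → [-0.0644, -0.6964, 0.0000, 0.0000, 0.0000, 1.0000]
J3: z=[-0.7771, -0.6293, 0.0000] o=[-0.4209, 0.2848, 0.2600] → [-0.1046, 0.1292, -0.1783, -0.7771, -0.6293, 0.0000]
J4: z=[0.4292, -0.5300, 0.7314] o=[-0.9400, 0.3538, 0.6146] → [0.2794, 0.0938, -0.0960, 0.4292, -0.5300, 0.7314]
V = J·q̇ = [0.1677, -0.3112, 0.0377, 0.6578, 0.0219, 0.5396]

0.1677 -0.3112 0.0377 0.6578 0.0219 0.5396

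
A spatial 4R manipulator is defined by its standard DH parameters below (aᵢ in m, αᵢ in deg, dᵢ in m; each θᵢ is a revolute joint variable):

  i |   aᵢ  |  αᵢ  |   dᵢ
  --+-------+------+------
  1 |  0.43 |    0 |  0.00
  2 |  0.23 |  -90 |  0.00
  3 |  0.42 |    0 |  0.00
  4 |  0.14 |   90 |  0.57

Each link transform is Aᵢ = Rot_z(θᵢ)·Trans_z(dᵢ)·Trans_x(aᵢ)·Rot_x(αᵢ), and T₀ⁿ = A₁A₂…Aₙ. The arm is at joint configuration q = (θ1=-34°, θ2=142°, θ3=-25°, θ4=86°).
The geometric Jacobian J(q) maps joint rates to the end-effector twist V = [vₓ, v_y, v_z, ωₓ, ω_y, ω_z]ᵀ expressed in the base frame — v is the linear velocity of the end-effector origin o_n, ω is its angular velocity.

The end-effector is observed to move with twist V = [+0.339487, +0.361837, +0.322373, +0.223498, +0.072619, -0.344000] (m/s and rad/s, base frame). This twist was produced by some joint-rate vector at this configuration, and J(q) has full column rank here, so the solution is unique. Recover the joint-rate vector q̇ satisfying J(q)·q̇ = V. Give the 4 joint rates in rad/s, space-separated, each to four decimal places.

0.5940 -0.9380 -0.8050 0.5700

o_n = [-0.3953, 0.2287, 0.0551]
J₁: ẑ×o_n = [-0.2287, -0.3953, 0.0000], ω = ẑ
J2: z=[0.0000, 0.0000, 1.0000] o=[0.3565, -0.2405, 0.0000] → [-0.4692, -0.7518, 0.0000, 0.0000, 0.0000, 1.0000]
J3: z=[-0.9511, -0.3090, 0.0000] o=[0.2854, -0.0217, 0.0000] → [-0.0170, 0.0524, -0.4485, -0.9511, -0.3090, 0.0000]
J4: z=[-0.9511, -0.3090, 0.0000] o=[0.1678, 0.3403, 0.1775] → [0.0378, -0.1165, -0.0679, -0.9511, -0.3090, 0.0000]
q̇ = J⁺·V = [0.5940, -0.9380, -0.8050, 0.5700]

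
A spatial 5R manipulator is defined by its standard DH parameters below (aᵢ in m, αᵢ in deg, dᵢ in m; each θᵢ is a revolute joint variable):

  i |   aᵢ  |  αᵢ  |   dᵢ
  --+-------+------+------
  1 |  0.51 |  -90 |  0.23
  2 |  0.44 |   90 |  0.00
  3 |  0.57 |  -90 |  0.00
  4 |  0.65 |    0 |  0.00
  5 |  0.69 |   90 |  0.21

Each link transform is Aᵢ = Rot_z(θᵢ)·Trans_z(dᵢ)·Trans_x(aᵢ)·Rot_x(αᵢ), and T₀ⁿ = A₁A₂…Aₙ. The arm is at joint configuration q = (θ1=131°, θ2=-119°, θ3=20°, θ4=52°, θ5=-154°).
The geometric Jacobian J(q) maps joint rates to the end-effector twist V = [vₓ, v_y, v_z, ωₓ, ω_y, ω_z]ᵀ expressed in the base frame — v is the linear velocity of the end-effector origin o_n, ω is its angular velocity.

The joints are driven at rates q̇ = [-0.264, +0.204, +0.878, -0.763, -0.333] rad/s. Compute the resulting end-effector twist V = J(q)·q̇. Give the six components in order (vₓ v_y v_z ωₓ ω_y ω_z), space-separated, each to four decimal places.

-0.7745 0.0538 -0.5849 1.2463 -0.1749 -0.3618

o_n = [-0.2394, -0.4564, 1.1526]
J₁: ẑ×o_n = [0.4564, -0.2394, 0.0000], ω = ẑ
J2: z=[-0.7547, -0.6561, 0.0000] o=[-0.3346, 0.3849, 0.2300] → [-0.6053, 0.6963, 0.6974, -0.7547, -0.6561, 0.0000]
J3: z=[0.5738, -0.6601, -0.4848] o=[-0.1946, 0.2239, 0.6148] → [-0.6848, -0.2869, -0.4199, 0.5738, -0.6601, -0.4848]
J4: z=[-0.8180, -0.4914, -0.2991] o=[-0.1714, -0.1000, 1.0833] → [-0.1407, 0.0770, 0.2582, -0.8180, -0.4914, -0.2991]
J5: z=[-0.8180, -0.4914, -0.2991] o=[-0.4490, 0.0107, 1.6605] → [0.1098, -0.4782, 0.4852, -0.8180, -0.4914, -0.2991]
V = J·q̇ = [-0.7745, 0.0538, -0.5849, 1.2463, -0.1749, -0.3618]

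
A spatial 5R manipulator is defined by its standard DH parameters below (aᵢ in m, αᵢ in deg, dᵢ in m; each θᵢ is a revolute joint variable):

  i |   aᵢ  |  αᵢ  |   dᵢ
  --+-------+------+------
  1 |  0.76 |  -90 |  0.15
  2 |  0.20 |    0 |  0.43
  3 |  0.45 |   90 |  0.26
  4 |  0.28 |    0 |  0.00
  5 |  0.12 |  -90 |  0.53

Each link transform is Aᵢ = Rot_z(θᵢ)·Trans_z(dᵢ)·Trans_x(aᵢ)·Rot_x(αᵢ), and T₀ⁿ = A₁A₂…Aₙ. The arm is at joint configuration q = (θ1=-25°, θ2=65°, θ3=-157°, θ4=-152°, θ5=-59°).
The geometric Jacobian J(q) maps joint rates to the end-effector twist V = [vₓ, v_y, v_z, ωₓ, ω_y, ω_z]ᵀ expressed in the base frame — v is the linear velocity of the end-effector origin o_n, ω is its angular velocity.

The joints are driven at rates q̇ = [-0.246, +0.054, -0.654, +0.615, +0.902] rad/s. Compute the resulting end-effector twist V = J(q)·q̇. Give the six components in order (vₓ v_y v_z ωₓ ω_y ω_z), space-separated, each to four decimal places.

-0.0770 -0.3886 -0.3374 -1.6276 0.0969 -0.2989

o_n = [0.5444, 0.4306, 0.0501]
J₁: ẑ×o_n = [-0.4306, 0.5444, 0.0000], ω = ẑ
J2: z=[0.4226, 0.9063, 0.0000] o=[0.6888, -0.3212, 0.1500] → [-0.0905, 0.0422, 0.4486, 0.4226, 0.9063, 0.0000]
J3: z=[0.4226, 0.9063, 0.0000] o=[0.9471, 0.0328, -0.0313] → [0.0737, -0.0344, 0.5332, 0.4226, 0.9063, 0.0000]
J4: z=[-0.9058, 0.4224, -0.0349] o=[1.0428, 0.2751, 0.4185] → [-0.1502, -0.3163, 0.0696, -0.9058, 0.4224, -0.0349]
J5: z=[-0.9058, 0.4224, -0.0349] o=[0.9950, 0.1523, 0.1714] → [-0.0415, -0.0941, -0.0618, -0.9058, 0.4224, -0.0349]
V = J·q̇ = [-0.0770, -0.3886, -0.3374, -1.6276, 0.0969, -0.2989]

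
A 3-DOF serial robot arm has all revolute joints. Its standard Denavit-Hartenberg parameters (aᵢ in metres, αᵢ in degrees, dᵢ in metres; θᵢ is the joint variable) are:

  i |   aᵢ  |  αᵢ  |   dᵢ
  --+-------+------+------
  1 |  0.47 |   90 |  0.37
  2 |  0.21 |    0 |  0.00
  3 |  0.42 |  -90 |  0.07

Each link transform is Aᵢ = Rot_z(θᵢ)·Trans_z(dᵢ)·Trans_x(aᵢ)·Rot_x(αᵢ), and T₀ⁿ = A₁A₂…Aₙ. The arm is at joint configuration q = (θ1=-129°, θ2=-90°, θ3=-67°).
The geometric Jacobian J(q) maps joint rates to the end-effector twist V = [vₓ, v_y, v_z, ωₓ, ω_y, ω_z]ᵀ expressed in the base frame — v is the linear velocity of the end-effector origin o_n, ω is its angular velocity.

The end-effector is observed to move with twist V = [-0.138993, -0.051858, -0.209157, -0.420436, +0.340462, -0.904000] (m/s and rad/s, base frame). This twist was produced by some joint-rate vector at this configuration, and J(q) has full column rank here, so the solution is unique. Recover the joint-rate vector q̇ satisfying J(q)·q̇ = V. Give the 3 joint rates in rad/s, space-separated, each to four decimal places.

o_n = [-0.1069, -0.0208, -0.0041]
J₁: ẑ×o_n = [0.0208, -0.1069, 0.0000], ω = ẑ
J2: z=[-0.7771, 0.6293, 0.0000] o=[-0.2958, -0.3653, 0.3700] → [-0.2354, -0.2907, -0.3866, -0.7771, 0.6293, 0.0000]
J3: z=[-0.7771, 0.6293, 0.0000] o=[-0.2958, -0.3653, 0.1600] → [-0.1033, -0.1275, -0.3866, -0.7771, 0.6293, 0.0000]
q̇ = J⁺·V = [-0.9040, 0.4870, 0.0540]

-0.9040 0.4870 0.0540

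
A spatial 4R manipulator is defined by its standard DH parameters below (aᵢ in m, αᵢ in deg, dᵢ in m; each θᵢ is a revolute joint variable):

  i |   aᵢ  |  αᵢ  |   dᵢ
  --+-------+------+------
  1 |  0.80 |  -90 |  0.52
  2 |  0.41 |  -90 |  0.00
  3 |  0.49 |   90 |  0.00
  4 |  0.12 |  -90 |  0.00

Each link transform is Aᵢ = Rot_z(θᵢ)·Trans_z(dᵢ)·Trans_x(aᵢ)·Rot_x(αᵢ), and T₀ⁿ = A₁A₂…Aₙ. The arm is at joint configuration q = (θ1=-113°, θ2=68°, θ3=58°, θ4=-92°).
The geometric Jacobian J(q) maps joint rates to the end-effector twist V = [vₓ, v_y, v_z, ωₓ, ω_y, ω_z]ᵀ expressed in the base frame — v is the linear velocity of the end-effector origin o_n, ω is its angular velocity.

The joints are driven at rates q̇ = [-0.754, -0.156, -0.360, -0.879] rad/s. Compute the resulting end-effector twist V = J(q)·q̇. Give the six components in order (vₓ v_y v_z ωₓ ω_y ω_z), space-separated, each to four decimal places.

o_n = [-0.8330, -0.9079, -0.0539]
J₁: ẑ×o_n = [0.9079, -0.8330, 0.0000], ω = ẑ
J2: z=[0.9205, -0.3907, 0.0000] o=[-0.3126, -0.7364, 0.5200] → [0.2242, 0.5283, -0.3612, 0.9205, -0.3907, 0.0000]
J3: z=[0.3623, 0.8535, -0.3746] o=[-0.3726, -0.8778, 0.1399] → [-0.1767, 0.2427, 0.3820, 0.3623, 0.8535, -0.3746]
J4: z=[0.3637, -0.4995, -0.7863] o=[-0.7931, -0.8050, -0.1009] → [-0.1044, 0.0143, -0.0574, 0.3637, -0.4995, -0.7863]
V = J·q̇ = [-0.5642, 0.4458, -0.0308, -0.5937, 0.1928, 0.0720]

-0.5642 0.4458 -0.0308 -0.5937 0.1928 0.0720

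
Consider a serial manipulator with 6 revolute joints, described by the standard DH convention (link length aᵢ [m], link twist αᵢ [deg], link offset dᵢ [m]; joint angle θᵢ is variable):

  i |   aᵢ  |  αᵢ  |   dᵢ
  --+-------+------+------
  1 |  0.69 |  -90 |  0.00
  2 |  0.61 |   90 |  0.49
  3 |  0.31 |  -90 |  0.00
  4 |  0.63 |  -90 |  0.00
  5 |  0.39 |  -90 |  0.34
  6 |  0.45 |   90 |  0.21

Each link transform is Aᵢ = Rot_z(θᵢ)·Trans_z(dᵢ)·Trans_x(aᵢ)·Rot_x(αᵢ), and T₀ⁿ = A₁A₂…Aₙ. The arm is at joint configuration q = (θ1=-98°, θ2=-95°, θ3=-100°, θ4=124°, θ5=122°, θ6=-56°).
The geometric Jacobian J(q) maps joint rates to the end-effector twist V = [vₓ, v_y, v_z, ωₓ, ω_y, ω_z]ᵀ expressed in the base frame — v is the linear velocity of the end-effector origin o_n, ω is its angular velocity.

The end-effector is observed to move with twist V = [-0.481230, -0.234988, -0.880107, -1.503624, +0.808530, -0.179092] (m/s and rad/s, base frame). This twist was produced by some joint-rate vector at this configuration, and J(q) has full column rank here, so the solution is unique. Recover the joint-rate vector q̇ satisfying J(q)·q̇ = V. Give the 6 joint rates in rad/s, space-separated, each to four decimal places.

-0.5600 -0.9520 0.4500 0.2850 -0.4090 0.4760

o_n = [0.8442, -0.4862, 0.2158]
J₁: ẑ×o_n = [0.4862, 0.8442, -0.0000], ω = ẑ
J2: z=[0.9903, -0.1392, 0.0000] o=[-0.0960, -0.6833, 0.0000] → [-0.0300, -0.2137, 0.3260, 0.9903, -0.1392, 0.0000]
J3: z=[0.1386, 0.9865, -0.0872] o=[0.3966, -0.6988, 0.6077] → [-0.3680, 0.0153, -0.4121, 0.1386, 0.9865, -0.0872]
J4: z=[-0.1600, 0.1092, 0.9811] o=[0.0936, -0.6610, 0.5541] → [-0.2084, 0.6823, -0.1099, -0.1600, 0.1092, 0.9811]
J5: z=[0.8878, 0.4504, 0.0947] o=[0.3655, -1.2192, 0.6605] → [-0.2697, 0.4401, 0.4351, 0.8878, 0.4504, 0.0947]
J6: z=[-0.4508, 0.8093, 0.3766] o=[0.6311, -0.9191, 0.3333] → [-0.2581, 0.0273, -0.3676, -0.4508, 0.8093, 0.3766]
q̇ = J⁺·V = [-0.5600, -0.9520, 0.4500, 0.2850, -0.4090, 0.4760]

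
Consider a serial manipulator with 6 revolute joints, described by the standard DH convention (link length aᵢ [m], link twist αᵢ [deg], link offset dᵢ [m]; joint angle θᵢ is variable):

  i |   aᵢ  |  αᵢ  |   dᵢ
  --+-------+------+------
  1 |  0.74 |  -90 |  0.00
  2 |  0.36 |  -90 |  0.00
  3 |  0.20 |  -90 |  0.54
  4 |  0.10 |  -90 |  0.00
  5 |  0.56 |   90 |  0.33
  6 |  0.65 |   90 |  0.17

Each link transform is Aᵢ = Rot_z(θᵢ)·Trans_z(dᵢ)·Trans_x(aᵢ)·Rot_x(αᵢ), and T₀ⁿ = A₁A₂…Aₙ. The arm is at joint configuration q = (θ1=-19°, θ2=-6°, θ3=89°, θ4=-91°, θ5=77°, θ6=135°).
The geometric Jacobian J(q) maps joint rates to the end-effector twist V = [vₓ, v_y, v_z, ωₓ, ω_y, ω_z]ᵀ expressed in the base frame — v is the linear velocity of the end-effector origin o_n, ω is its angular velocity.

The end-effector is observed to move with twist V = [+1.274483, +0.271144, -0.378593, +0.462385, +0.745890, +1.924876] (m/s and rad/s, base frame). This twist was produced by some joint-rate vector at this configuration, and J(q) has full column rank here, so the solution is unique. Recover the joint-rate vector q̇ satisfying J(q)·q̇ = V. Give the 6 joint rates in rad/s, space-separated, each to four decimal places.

0.7080 0.4160 -0.5060 -0.1720 -0.4460 -0.6940

o_n = [0.8735, -1.3407, -0.7917]
J₁: ẑ×o_n = [1.3407, 0.8735, -0.0000], ω = ẑ
J2: z=[0.3256, 0.9455, 0.0000] o=[0.6997, -0.2409, 0.0000] → [-0.7486, 0.2578, -0.5224, 0.3256, 0.9455, 0.0000]
J3: z=[0.0988, -0.0340, -0.9945] o=[1.0382, -0.3575, 0.0376] → [-0.9496, 0.2458, -0.1028, 0.0988, -0.0340, -0.9945]
J4: z=[-0.9459, 0.3072, -0.1045] o=[1.0298, -0.5661, -0.4990] → [-0.1709, -0.2605, 0.7807, -0.9459, 0.3072, -0.1045]
J5: z=[-0.3073, -0.9515, -0.0155] o=[1.0402, -0.5678, -0.5985] → [0.1718, -0.0568, 0.0789, -0.3073, -0.9515, -0.0155]
J6: z=[-0.1112, 0.0521, -0.9924] o=[1.4680, -1.0516, -0.6719] → [-0.2931, 0.5767, 0.0631, -0.1112, 0.0521, -0.9924]
q̇ = J⁺·V = [0.7080, 0.4160, -0.5060, -0.1720, -0.4460, -0.6940]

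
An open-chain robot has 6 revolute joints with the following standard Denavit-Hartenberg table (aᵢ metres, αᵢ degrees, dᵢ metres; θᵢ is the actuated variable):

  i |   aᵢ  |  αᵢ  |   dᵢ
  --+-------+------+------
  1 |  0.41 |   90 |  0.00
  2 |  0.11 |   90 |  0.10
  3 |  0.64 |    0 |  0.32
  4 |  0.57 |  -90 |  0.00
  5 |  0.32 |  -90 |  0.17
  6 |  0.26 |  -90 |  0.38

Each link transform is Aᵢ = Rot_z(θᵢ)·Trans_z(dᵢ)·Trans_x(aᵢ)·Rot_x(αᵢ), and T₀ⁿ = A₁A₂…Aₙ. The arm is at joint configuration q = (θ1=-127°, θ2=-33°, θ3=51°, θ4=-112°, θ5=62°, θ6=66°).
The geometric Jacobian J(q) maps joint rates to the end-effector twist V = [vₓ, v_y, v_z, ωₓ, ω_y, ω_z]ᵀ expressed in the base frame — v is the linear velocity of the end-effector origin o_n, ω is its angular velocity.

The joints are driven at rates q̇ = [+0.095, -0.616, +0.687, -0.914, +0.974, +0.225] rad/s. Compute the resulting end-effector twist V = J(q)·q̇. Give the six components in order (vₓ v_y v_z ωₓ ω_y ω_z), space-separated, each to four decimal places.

-0.0179 1.0080 -0.1745 -0.5143 -0.6327 -0.0375

o_n = [-0.8064, -0.7631, -0.1653]
J₁: ẑ×o_n = [0.7631, -0.8064, 0.0000], ω = ẑ
J2: z=[-0.7986, 0.6018, 0.0000] o=[-0.2467, -0.3274, 0.0000] → [-0.0995, -0.1320, 0.6847, -0.7986, 0.6018, 0.0000]
J3: z=[0.3278, 0.4350, -0.8387] o=[-0.3821, -0.3409, -0.0599] → [-0.3999, 0.3903, 0.0462, 0.3278, 0.4350, -0.8387]
J4: z=[0.3278, 0.4350, -0.8387] o=[-0.8777, -0.1722, -0.5476] → [-0.3293, -0.1852, -0.2247, 0.3278, 0.4350, -0.8387]
J5: z=[-0.8286, -0.2940, -0.4764] o=[-0.6191, -0.6573, -0.6982] → [-0.2071, 0.5308, 0.0326, -0.8286, -0.2940, -0.4764]
J6: z=[-0.5546, 0.5473, 0.6269] o=[-0.7844, -0.9580, -0.5818] → [0.1058, 0.2172, -0.0961, -0.5546, 0.5473, 0.6269]
V = J·q̇ = [-0.0179, 1.0080, -0.1745, -0.5143, -0.6327, -0.0375]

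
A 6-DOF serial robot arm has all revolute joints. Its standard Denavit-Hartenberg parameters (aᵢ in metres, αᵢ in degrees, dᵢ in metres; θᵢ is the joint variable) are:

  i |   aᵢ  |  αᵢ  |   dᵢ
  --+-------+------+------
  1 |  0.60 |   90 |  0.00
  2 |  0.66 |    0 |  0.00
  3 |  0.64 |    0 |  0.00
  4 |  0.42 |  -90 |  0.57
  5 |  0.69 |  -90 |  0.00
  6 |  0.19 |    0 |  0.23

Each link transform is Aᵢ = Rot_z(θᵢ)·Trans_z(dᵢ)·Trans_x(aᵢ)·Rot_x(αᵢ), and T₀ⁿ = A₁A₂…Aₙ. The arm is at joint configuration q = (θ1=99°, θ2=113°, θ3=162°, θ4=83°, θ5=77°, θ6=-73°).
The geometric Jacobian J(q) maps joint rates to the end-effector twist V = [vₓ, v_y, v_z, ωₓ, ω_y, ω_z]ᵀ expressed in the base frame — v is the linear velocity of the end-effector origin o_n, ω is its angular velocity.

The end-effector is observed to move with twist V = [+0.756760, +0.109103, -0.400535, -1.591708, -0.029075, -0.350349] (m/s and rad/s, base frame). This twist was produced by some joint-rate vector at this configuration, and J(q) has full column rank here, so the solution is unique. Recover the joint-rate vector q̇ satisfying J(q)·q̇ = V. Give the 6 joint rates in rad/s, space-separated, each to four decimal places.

-0.9070 -0.8540 -0.0020 -0.7670 0.5640 -0.2060

o_n = [-0.3257, 0.7256, 0.1389]
J₁: ẑ×o_n = [-0.7256, -0.3257, 0.0000], ω = ẑ
J2: z=[0.9877, 0.1564, 0.0000] o=[-0.0939, 0.5926, 0.0000] → [0.0217, -0.1372, 0.1676, 0.9877, 0.1564, 0.0000]
J3: z=[0.9877, 0.1564, 0.0000] o=[-0.0535, 0.3379, 0.6075] → [-0.0733, 0.4629, 0.4255, 0.9877, 0.1564, 0.0000]
J4: z=[0.9877, 0.1564, 0.0000] o=[-0.0622, 0.3930, -0.0300] → [0.0264, -0.1668, 0.3697, 0.9877, 0.1564, 0.0000]
J5: z=[-0.0055, 0.0345, 0.9994] o=[0.4351, 0.8967, -0.0447] → [0.1774, -0.7593, 0.0272, -0.0055, 0.0345, 0.9994]
J6: z=[-0.0698, -0.9970, 0.0340] o=[-0.2532, 0.9448, -0.0501] → [-0.1809, 0.0107, -0.0569, -0.0698, -0.9970, 0.0340]
q̇ = J⁺·V = [-0.9070, -0.8540, -0.0020, -0.7670, 0.5640, -0.2060]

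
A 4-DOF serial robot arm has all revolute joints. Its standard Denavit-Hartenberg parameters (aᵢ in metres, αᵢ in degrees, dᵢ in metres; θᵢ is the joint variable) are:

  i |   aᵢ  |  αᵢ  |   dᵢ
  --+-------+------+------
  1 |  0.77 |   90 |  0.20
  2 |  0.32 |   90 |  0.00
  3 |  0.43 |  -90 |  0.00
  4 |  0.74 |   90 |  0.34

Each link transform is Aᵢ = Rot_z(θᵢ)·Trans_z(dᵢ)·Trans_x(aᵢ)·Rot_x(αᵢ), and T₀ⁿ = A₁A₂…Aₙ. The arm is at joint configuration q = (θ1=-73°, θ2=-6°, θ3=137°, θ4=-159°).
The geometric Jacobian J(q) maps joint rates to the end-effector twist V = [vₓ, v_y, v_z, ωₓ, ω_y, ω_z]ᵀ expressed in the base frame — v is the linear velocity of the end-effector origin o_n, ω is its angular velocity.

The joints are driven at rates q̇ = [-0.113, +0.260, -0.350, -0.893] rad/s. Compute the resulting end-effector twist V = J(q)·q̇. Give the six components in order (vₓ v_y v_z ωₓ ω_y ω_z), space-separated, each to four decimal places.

0.0927 -0.1940 0.6760 -0.6854 -0.8812 0.1714

o_n = [0.7060, -0.8504, -0.0929]
J₁: ẑ×o_n = [0.8504, 0.7060, -0.0000], ω = ẑ
J2: z=[-0.9563, -0.2924, 0.0000] o=[0.2251, -0.7364, 0.2000] → [0.0856, -0.2801, 0.2496, -0.9563, -0.2924, 0.0000]
J3: z=[-0.0306, 0.1000, -0.9945] o=[0.3182, -1.0407, 0.1666] → [0.1633, -0.3937, -0.0446, -0.0306, 0.1000, -0.9945]
J4: z=[0.5011, 0.8625, 0.0713] o=[-0.0537, -0.8273, 0.1994] → [-0.2505, 0.2006, -0.6668, 0.5011, 0.8625, 0.0713]
V = J·q̇ = [0.0927, -0.1940, 0.6760, -0.6854, -0.8812, 0.1714]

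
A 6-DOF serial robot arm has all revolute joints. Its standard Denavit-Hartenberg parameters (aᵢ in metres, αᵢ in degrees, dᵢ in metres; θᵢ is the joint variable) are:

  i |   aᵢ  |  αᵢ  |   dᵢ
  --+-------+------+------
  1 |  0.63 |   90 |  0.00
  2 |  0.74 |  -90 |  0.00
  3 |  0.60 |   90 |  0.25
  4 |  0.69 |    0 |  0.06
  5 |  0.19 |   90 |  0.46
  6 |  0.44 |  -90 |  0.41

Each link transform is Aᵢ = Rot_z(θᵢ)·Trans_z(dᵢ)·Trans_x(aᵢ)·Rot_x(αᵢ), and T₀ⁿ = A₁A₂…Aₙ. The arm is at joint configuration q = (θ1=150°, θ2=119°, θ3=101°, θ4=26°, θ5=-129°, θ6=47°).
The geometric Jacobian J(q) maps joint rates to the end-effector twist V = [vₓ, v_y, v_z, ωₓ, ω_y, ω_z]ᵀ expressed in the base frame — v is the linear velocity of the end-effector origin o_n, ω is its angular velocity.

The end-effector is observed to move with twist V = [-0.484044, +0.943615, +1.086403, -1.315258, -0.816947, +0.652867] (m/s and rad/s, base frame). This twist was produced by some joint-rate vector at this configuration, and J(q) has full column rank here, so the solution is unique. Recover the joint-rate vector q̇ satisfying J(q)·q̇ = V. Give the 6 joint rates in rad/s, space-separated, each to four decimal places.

o_n = [-0.2472, -0.8480, 1.1703]
J₁: ẑ×o_n = [0.8480, -0.2472, 0.0000], ω = ẑ
J2: z=[0.5000, 0.8660, 0.0000] o=[-0.5456, 0.3150, 0.0000] → [1.0135, -0.5852, -0.8399, 0.5000, 0.8660, 0.0000]
J3: z=[0.7574, -0.4373, -0.4848] o=[-0.2349, 0.1356, 0.6472] → [-0.7056, -0.3902, -0.7504, 0.7574, -0.4373, -0.4848]
J4: z=[0.3167, -0.4032, 0.8586] o=[-0.3881, -0.4560, 0.4259] → [0.0364, -0.1149, -0.0674, 0.3167, -0.4032, 0.8586]
J5: z=[0.3167, -0.4032, 0.8586] o=[-0.4941, -1.1110, 0.2273] → [-0.6061, -0.0868, 0.1828, 0.3167, -0.4032, 0.8586]
J6: z=[0.7267, 0.6849, 0.0535] o=[-0.4642, -1.1812, 0.7191] → [0.2912, -0.3163, 0.0935, 0.7267, 0.6849, 0.0535]
q̇ = J⁺·V = [-0.4330, -0.4930, -0.9940, 0.5580, 0.1930, -0.7620]

-0.4330 -0.4930 -0.9940 0.5580 0.1930 -0.7620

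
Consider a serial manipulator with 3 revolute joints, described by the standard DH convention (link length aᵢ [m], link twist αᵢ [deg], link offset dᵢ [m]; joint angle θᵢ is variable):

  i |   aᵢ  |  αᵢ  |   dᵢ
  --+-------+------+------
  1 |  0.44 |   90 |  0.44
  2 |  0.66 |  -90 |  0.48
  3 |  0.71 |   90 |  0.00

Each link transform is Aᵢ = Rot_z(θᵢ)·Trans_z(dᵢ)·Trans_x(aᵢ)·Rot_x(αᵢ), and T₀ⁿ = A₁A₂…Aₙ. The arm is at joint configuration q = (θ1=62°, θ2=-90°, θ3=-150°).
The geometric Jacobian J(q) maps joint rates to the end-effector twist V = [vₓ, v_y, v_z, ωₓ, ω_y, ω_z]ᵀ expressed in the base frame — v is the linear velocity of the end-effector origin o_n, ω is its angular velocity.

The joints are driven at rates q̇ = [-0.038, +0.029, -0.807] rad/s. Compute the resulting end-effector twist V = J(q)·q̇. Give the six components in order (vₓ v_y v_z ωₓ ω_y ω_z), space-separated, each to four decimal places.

-0.4376 0.1982 0.2865 -0.3533 -0.7262 -0.0380

o_n = [0.9438, -0.0035, 0.3949]
J₁: ẑ×o_n = [0.0035, 0.9438, -0.0000], ω = ẑ
J2: z=[0.8829, -0.4695, 0.0000] o=[0.2066, 0.3885, 0.4400] → [0.0212, 0.0398, 0.0000, 0.8829, -0.4695, 0.0000]
J3: z=[0.4695, 0.8829, 0.0000] o=[0.6304, 0.1632, -0.2200] → [0.5429, -0.2887, -0.3550, 0.4695, 0.8829, 0.0000]
V = J·q̇ = [-0.4376, 0.1982, 0.2865, -0.3533, -0.7262, -0.0380]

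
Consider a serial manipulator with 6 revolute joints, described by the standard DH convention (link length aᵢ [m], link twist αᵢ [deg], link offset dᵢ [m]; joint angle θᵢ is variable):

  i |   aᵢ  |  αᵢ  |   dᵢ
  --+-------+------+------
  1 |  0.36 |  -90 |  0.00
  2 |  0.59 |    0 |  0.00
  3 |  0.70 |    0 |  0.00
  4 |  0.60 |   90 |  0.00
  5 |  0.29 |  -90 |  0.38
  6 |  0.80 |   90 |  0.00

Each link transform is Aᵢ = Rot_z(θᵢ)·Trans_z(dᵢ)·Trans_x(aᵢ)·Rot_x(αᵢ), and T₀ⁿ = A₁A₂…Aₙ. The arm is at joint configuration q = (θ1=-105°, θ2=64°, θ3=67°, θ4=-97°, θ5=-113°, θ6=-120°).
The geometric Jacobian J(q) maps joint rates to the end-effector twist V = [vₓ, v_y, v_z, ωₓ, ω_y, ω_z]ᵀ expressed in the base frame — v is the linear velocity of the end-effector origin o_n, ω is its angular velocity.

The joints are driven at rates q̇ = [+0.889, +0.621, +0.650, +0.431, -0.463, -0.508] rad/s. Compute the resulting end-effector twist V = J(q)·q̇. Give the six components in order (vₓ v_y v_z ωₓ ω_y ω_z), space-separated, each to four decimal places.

1.4422 -0.2314 -1.7768 2.0031 0.1327 0.7666

o_n = [-0.2367, -1.2745, -0.5287]
J₁: ẑ×o_n = [1.2745, -0.2367, 0.0000], ω = ẑ
J2: z=[0.9659, -0.2588, 0.0000] o=[-0.0932, -0.3477, 0.0000] → [0.1368, 0.5107, -0.9324, 0.9659, -0.2588, 0.0000]
J3: z=[0.9659, -0.2588, 0.0000] o=[-0.1601, -0.5976, -0.5303] → [-0.0004, -0.0015, -0.6737, 0.9659, -0.2588, 0.0000]
J4: z=[0.9659, -0.2588, 0.0000] o=[-0.0413, -0.1540, -1.0586] → [-0.1371, -0.5118, -1.1330, 0.9659, -0.2588, 0.0000]
J5: z=[-0.1447, -0.5401, 0.8290] o=[-0.1700, -0.6344, -1.3941] → [0.0632, 0.0700, 0.0566, -0.1447, -0.5401, 0.8290]
J6: z=[-0.5749, -0.6360, -0.5147] o=[-0.4585, -0.6799, -1.0157] → [-0.6158, 0.1658, 0.4830, -0.5749, -0.6360, -0.5147]
V = J·q̇ = [1.4422, -0.2314, -1.7768, 2.0031, 0.1327, 0.7666]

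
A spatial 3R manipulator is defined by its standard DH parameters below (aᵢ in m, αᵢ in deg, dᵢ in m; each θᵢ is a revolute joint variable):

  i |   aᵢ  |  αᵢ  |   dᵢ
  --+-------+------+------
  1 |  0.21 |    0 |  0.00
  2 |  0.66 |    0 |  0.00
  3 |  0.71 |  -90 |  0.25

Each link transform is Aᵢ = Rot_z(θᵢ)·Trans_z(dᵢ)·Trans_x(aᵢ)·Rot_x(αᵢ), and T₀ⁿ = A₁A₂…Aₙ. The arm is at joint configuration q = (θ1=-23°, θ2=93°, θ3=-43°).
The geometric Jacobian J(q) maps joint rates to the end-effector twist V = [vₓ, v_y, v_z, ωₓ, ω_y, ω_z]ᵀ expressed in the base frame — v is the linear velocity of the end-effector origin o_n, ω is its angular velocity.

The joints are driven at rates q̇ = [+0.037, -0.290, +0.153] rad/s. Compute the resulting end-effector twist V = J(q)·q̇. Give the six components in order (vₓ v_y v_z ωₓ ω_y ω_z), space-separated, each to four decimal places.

o_n = [1.0517, 0.8605, 0.2500]
J₁: ẑ×o_n = [-0.8605, 1.0517, 0.0000], ω = ẑ
J2: z=[0.0000, 0.0000, 1.0000] o=[0.1933, -0.0821, 0.0000] → [-0.9425, 0.8583, 0.0000, 0.0000, 0.0000, 1.0000]
J3: z=[0.0000, 0.0000, 1.0000] o=[0.4190, 0.5381, 0.0000] → [-0.3223, 0.6326, 0.0000, 0.0000, 0.0000, 1.0000]
V = J·q̇ = [0.1922, -0.1132, 0.0000, 0.0000, 0.0000, -0.1000]

0.1922 -0.1132 0.0000 0.0000 0.0000 -0.1000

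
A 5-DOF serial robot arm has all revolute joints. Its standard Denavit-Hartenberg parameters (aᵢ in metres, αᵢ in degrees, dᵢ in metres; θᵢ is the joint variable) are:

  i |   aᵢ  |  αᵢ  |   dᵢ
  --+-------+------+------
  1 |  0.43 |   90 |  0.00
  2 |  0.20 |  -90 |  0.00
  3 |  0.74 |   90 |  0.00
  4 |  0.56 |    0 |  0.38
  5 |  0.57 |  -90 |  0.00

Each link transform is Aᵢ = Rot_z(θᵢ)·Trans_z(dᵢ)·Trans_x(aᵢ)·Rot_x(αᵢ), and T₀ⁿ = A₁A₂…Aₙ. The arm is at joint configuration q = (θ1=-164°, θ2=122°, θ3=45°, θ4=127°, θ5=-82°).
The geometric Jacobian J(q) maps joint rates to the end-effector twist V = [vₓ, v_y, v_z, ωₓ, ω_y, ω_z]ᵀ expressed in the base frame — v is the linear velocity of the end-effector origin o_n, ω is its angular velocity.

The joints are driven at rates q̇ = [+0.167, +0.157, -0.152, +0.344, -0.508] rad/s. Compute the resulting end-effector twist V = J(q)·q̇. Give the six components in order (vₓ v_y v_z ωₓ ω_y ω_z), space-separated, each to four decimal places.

o_n = [0.8919, -0.0576, 0.4302]
J₁: ẑ×o_n = [0.0576, 0.8919, -0.0000], ω = ẑ
J2: z=[-0.2756, 0.9613, 0.0000] o=[-0.4133, -0.1185, 0.0000] → [0.4136, 0.1186, -1.2715, -0.2756, 0.9613, 0.0000]
J3: z=[0.8152, 0.2338, -0.5299] o=[-0.3115, -0.0893, 0.1696] → [0.0777, -0.8502, -0.2555, 0.8152, 0.2338, -0.5299]
J4: z=[0.1653, 0.7830, 0.5997] o=[0.0993, -0.5159, 0.6134] → [-0.4182, 0.5056, -0.5449, 0.1653, 0.7830, 0.5997]
J5: z=[0.1653, 0.7830, 0.5997] o=[0.3396, 0.0805, 0.4021] → [0.1048, 0.3265, -0.4553, 0.1653, 0.7830, 0.5997]
V = J·q̇ = [-0.1344, 0.3048, -0.1169, -0.1943, -0.0130, 0.1492]

-0.1344 0.3048 -0.1169 -0.1943 -0.0130 0.1492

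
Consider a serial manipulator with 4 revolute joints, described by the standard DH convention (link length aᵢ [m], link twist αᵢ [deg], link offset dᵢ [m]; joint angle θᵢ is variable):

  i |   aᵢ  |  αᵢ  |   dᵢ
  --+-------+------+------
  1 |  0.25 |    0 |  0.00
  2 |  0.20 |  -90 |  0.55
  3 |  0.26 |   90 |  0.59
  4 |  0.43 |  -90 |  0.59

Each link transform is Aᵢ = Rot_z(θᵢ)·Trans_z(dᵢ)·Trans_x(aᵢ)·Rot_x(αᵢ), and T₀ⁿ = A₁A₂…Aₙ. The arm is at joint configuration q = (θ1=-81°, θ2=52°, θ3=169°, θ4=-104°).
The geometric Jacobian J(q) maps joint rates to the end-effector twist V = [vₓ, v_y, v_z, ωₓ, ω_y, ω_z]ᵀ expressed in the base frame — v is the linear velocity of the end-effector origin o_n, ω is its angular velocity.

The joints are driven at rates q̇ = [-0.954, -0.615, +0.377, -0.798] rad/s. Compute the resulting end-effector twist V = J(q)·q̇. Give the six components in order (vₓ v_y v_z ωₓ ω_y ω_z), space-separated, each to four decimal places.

o_n = [0.2623, -0.1731, -0.0589]
J₁: ẑ×o_n = [0.1731, 0.2623, -0.0000], ω = ẑ
J2: z=[0.0000, 0.0000, 1.0000] o=[0.0391, -0.2469, 0.0000] → [-0.0738, 0.2232, 0.0000, 0.0000, 0.0000, 1.0000]
J3: z=[0.4848, 0.8746, 0.0000] o=[0.2140, -0.3439, 0.5500] → [-0.5326, 0.2952, 0.0405, 0.4848, 0.8746, 0.0000]
J4: z=[0.1669, -0.0925, -0.9816] o=[0.2768, 0.2959, 0.5004] → [-0.4086, 0.1076, -0.0796, 0.1669, -0.0925, -0.9816]
V = J·q̇ = [0.0055, -0.3621, 0.0788, 0.0496, 0.4036, -0.7857]

0.0055 -0.3621 0.0788 0.0496 0.4036 -0.7857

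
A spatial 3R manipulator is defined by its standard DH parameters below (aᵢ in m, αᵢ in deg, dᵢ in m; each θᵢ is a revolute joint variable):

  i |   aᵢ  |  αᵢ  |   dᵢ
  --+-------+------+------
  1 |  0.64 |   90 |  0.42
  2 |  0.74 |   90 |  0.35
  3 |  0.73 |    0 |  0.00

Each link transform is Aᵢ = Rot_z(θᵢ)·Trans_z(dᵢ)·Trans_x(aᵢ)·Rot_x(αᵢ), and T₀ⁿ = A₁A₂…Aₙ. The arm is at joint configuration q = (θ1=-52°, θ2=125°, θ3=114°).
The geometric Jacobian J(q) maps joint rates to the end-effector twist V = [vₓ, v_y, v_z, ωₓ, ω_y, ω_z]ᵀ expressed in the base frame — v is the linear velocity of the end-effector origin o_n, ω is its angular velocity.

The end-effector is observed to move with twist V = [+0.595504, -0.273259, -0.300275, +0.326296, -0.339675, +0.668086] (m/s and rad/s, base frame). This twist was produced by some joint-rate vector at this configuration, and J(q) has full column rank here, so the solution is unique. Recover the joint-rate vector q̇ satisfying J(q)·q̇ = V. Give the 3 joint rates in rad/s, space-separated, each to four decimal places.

0.3400 -0.0480 0.5720

o_n = [-0.5638, -0.9301, 0.7830]
J₁: ẑ×o_n = [0.9301, -0.5638, 0.0000], ω = ẑ
J2: z=[-0.7880, -0.6157, 0.0000] o=[0.3940, -0.5043, 0.4200] → [-0.2235, 0.2860, -0.2541, -0.7880, -0.6157, 0.0000]
J3: z=[0.5043, -0.6455, 0.5736] o=[-0.1431, -0.3853, 1.0262] → [0.4695, -0.1186, -0.5463, 0.5043, -0.6455, 0.5736]
q̇ = J⁺·V = [0.3400, -0.0480, 0.5720]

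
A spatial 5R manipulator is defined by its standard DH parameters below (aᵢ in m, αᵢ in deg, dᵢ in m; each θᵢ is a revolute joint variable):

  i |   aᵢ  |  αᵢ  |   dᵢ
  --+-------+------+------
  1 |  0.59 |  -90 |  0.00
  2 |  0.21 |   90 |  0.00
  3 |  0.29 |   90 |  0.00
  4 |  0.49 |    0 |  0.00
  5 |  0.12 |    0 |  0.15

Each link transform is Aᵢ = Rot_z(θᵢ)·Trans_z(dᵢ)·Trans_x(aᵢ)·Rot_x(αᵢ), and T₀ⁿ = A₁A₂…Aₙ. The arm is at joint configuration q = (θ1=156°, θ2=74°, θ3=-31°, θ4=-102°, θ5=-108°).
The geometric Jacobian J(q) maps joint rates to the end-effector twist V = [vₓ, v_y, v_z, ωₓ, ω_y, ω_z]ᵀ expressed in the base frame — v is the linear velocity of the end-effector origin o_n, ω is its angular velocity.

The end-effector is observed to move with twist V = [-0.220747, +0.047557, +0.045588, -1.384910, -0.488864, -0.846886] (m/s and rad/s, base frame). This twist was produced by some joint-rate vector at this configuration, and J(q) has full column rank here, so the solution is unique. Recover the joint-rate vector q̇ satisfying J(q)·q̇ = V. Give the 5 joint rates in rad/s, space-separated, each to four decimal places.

-0.3570 -0.2630 0.8900 -0.7440 -0.7410

o_n = [-0.1525, 0.2561, -0.3126]
J₁: ẑ×o_n = [-0.2561, -0.1525, 0.0000], ω = ẑ
J2: z=[-0.4067, -0.9135, 0.0000] o=[-0.5390, 0.2400, 0.0000] → [0.2855, -0.1271, 0.3466, -0.4067, -0.9135, 0.0000]
J3: z=[-0.8782, 0.3910, 0.2756] o=[-0.5919, 0.2635, -0.2019] → [-0.0412, 0.0239, -0.1653, -0.8782, 0.3910, 0.2756]
J4: z=[0.4783, 0.7253, 0.4951] o=[-0.5937, 0.4278, -0.4408] → [0.1781, 0.1571, -0.4022, 0.4783, 0.7253, 0.4951]
J5: z=[0.4783, 0.7253, 0.4951] o=[-0.1722, 0.1827, -0.4890] → [0.0916, -0.0746, 0.0208, 0.4783, 0.7253, 0.4951]
q̇ = J⁺·V = [-0.3570, -0.2630, 0.8900, -0.7440, -0.7410]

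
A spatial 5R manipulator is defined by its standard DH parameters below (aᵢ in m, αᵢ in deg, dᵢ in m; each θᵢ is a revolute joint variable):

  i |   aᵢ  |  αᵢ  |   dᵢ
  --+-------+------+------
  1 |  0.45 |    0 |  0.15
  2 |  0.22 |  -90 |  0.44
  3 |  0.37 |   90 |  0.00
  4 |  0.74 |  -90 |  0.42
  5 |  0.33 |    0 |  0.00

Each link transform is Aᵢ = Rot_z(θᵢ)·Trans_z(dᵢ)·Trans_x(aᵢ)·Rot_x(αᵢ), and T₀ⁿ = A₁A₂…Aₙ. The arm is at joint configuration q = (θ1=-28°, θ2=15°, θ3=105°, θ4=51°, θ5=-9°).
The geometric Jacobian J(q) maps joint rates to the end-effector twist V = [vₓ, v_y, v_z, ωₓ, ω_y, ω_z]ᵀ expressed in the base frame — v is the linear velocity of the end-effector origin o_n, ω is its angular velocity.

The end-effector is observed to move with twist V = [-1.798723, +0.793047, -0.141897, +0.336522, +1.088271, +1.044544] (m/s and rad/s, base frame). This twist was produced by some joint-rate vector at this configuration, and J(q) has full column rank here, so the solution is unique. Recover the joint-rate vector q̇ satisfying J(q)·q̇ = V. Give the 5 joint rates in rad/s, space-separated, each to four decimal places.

o_n = [0.9794, 0.5045, -0.5374]
J₁: ẑ×o_n = [-0.5045, 0.9794, 0.0000], ω = ẑ
J2: z=[0.0000, 0.0000, 1.0000] o=[0.3973, -0.2113, 0.1500] → [-0.7158, 0.5821, 0.0000, 0.0000, 0.0000, 1.0000]
J3: z=[0.2250, 0.9744, 0.0000] o=[0.6117, -0.2608, 0.5900] → [-1.0985, 0.2536, -0.1862, 0.2250, 0.9744, 0.0000]
J4: z=[0.9412, -0.2173, -0.2588] o=[0.5184, -0.2392, 0.2326] → [0.3598, 0.6054, 0.8002, 0.9412, -0.2173, -0.2588]
J5: z=[0.3376, 0.5679, 0.7507] o=[0.9256, 0.2570, -0.3259] → [-0.3059, 0.1118, 0.0530, 0.3376, 0.5679, 0.7507]
q̇ = J⁺·V = [-0.0660, 0.9550, 0.9970, 0.0400, 0.2210]

-0.0660 0.9550 0.9970 0.0400 0.2210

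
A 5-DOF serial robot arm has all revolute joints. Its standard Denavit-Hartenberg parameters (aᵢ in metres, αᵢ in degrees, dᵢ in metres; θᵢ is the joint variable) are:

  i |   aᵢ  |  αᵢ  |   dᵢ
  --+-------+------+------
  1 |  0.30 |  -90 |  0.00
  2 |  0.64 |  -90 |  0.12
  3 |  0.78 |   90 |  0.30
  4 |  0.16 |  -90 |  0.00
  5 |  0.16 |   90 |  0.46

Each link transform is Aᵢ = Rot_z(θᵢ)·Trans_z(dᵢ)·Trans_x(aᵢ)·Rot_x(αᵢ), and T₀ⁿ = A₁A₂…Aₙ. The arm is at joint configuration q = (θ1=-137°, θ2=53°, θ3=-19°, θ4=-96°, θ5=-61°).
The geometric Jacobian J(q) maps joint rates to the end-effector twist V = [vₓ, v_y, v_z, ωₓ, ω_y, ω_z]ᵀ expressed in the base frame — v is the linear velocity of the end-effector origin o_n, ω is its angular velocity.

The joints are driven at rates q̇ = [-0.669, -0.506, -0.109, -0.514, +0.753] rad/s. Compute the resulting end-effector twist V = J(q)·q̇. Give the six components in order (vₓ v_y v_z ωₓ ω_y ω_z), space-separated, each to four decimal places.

o_n = [-0.5352, -1.3839, -1.3999]
J₁: ẑ×o_n = [1.3839, -0.5352, 0.0000], ω = ẑ
J2: z=[0.6820, -0.7314, 0.0000] o=[-0.2194, -0.2046, 0.0000] → [1.0238, 0.9547, -1.0353, 0.6820, -0.7314, 0.0000]
J3: z=[0.5841, 0.5447, -0.6018] o=[-0.4193, -0.5550, -0.5111] → [-0.9829, 0.5889, -0.4210, 0.5841, 0.5447, -0.6018]
J4: z=[0.7881, -0.5579, 0.2600] o=[-0.3954, -0.8801, -1.2807] → [0.1975, 0.0576, -0.4751, 0.7881, -0.5579, 0.2600]
J5: z=[-0.2541, -0.6797, -0.6881] o=[-0.4851, -0.9563, -1.1723] → [-0.1396, -0.0234, 0.0746, -0.2541, -0.6797, -0.6881]
V = J·q̇ = [-1.5434, -0.2364, 0.8701, -1.0052, 0.0856, -1.2552]

-1.5434 -0.2364 0.8701 -1.0052 0.0856 -1.2552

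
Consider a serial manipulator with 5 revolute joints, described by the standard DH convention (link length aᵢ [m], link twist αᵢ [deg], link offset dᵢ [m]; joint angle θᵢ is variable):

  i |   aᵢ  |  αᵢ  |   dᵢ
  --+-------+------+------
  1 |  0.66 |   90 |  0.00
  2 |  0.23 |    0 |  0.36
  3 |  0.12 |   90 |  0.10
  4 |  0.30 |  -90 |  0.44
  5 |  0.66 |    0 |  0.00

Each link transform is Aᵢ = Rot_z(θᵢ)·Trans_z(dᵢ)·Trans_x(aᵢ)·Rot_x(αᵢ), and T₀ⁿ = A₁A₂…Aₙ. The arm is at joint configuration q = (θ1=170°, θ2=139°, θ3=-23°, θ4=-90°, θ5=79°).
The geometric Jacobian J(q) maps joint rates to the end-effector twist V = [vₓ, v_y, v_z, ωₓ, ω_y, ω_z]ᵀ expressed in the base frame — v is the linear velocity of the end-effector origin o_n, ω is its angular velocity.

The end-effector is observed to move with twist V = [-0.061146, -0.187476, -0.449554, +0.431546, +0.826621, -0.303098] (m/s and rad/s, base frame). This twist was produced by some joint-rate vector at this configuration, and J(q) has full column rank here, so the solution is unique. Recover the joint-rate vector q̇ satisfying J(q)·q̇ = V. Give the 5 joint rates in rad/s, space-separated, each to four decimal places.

0.1190 0.4790 0.4100 -0.4380 -0.2560

o_n = [-0.2373, 0.0764, 0.1676]
J₁: ẑ×o_n = [-0.0764, -0.2373, 0.0000], ω = ẑ
J2: z=[0.1736, 0.9848, 0.0000] o=[-0.6500, 0.1146, 0.0000] → [0.1651, -0.0291, -0.4130, 0.1736, 0.9848, 0.0000]
J3: z=[0.1736, 0.9848, 0.0000] o=[-0.4165, 0.4390, 0.1509] → [0.0165, -0.0029, -0.2394, 0.1736, 0.9848, 0.0000]
J4: z=[-0.8851, 0.1561, 0.4384] o=[-0.3473, 0.5283, 0.2587] → [0.1839, -0.0324, 0.3828, -0.8851, 0.1561, 0.4384]
J5: z=[0.4317, -0.0761, 0.8988] o=[-0.7889, 0.3016, 0.4516] → [0.2240, 0.6184, -0.0552, 0.4317, -0.0761, 0.8988]
q̇ = J⁺·V = [0.1190, 0.4790, 0.4100, -0.4380, -0.2560]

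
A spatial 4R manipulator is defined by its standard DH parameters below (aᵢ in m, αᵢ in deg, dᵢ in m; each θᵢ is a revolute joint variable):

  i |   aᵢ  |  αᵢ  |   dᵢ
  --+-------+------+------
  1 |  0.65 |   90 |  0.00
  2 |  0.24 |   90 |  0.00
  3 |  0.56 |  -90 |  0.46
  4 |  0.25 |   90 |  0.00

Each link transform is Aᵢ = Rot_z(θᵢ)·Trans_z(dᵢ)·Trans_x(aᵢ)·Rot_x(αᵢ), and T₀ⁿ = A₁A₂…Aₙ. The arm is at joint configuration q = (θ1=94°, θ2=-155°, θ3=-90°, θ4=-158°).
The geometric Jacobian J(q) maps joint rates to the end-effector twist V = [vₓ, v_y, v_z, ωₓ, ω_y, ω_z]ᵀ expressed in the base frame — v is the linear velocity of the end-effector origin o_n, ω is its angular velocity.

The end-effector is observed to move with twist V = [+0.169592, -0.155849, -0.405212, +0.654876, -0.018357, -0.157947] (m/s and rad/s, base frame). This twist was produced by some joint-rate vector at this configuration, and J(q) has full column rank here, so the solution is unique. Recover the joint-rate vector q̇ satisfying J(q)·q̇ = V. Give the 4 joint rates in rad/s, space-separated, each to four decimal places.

-0.7140 0.6520 0.5310 -0.1770

o_n = [-0.3413, 0.1751, 0.4004]
J₁: ẑ×o_n = [-0.1751, -0.3413, 0.0000], ω = ẑ
J2: z=[0.9976, 0.0698, 0.0000] o=[-0.0453, 0.6484, 0.0000] → [0.0279, -0.3994, -0.4515, 0.9976, 0.0698, 0.0000]
J3: z=[0.0295, -0.4216, 0.9063] o=[-0.0302, 0.4314, -0.1014] → [0.0207, -0.2967, -0.1387, 0.0295, -0.4216, 0.9063]
J4: z=[0.0632, -0.9041, -0.4226] o=[-0.5752, 0.1984, 0.3155] → [-0.0866, -0.1043, 0.2101, 0.0632, -0.9041, -0.4226]
q̇ = J⁺·V = [-0.7140, 0.6520, 0.5310, -0.1770]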